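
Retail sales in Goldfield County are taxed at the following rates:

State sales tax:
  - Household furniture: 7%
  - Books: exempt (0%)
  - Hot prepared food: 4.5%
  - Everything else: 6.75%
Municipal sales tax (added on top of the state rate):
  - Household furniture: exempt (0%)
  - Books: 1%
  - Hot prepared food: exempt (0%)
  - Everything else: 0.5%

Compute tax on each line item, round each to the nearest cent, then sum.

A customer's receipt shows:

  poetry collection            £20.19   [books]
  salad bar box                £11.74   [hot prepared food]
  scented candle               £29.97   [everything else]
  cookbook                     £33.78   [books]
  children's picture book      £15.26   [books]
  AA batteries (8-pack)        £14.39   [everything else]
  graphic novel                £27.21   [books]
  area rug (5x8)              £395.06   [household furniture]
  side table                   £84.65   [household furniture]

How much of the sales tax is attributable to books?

£0.96

Poetry collection £20.19: books → 0% + 1% municipal = 1% → £0.20
Cookbook £33.78: books → 0% + 1% municipal = 1% → £0.34
Children's picture book £15.26: books → 0% + 1% municipal = 1% → £0.15
Graphic novel £27.21: books → 0% + 1% municipal = 1% → £0.27
Tax on books = £0.20 + £0.34 + £0.15 + £0.27 = £0.96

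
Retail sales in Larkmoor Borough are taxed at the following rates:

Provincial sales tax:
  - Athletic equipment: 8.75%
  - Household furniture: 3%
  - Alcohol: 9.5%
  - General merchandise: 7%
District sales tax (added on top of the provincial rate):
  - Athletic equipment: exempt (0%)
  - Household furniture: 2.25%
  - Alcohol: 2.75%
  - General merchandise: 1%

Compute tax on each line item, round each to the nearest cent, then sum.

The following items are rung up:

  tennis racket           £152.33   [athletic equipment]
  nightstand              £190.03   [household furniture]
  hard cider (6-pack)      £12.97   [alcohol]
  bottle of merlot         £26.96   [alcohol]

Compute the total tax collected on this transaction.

Tennis racket £152.33: athletic equipment → 8.75% + 0% district = 8.75% → £13.33
Nightstand £190.03: household furniture → 3% + 2.25% district = 5.25% → £9.98
Hard cider (6-pack) £12.97: alcohol → 9.5% + 2.75% district = 12.25% → £1.59
Bottle of merlot £26.96: alcohol → 9.5% + 2.75% district = 12.25% → £3.30
Total tax = £13.33 + £9.98 + £1.59 + £3.30 = £28.20

£28.20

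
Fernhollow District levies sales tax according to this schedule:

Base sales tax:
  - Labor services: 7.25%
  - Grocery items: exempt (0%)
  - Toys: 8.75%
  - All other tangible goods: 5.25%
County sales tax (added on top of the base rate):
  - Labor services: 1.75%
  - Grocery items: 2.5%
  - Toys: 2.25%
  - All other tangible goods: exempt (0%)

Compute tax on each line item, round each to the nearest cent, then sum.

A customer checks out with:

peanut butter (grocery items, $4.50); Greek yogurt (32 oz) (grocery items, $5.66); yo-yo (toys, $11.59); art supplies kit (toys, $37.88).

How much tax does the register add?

$5.69

Peanut butter $4.50: grocery items → 0% + 2.5% county = 2.5% → $0.11
Greek yogurt (32 oz) $5.66: grocery items → 0% + 2.5% county = 2.5% → $0.14
Yo-yo $11.59: toys → 8.75% + 2.25% county = 11% → $1.27
Art supplies kit $37.88: toys → 8.75% + 2.25% county = 11% → $4.17
Total tax = $0.11 + $0.14 + $1.27 + $4.17 = $5.69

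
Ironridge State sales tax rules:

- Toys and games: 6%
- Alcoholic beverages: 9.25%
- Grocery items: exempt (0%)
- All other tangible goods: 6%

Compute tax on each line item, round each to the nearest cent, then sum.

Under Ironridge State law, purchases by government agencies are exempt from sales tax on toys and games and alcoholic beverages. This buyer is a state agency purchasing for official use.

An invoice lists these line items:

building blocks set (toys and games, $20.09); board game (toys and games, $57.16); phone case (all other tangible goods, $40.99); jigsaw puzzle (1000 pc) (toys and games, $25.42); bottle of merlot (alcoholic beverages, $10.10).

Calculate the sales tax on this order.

Building blocks set $20.09: toys and games, buyer-exempt → 0% → $0.00
Board game $57.16: toys and games, buyer-exempt → 0% → $0.00
Phone case $40.99: all other tangible goods → 6% → $2.46
Jigsaw puzzle (1000 pc) $25.42: toys and games, buyer-exempt → 0% → $0.00
Bottle of merlot $10.10: alcoholic beverages, buyer-exempt → 0% → $0.00
Total tax = $2.46

$2.46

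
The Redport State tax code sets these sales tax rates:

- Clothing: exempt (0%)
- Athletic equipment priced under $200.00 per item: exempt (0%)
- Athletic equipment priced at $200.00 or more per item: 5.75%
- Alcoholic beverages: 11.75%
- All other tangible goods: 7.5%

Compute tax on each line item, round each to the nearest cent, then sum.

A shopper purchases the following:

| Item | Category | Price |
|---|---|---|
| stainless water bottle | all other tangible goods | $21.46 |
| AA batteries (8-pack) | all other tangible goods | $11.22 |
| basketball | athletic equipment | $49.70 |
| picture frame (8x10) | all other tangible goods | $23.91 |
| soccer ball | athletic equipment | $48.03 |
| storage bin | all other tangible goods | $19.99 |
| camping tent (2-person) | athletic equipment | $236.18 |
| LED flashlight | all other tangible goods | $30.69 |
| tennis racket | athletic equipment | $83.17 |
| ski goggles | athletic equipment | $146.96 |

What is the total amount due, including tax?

Stainless water bottle $21.46: all other tangible goods → 7.5% → $1.61
AA batteries (8-pack) $11.22: all other tangible goods → 7.5% → $0.84
Basketball $49.70: athletic equipment, under $200.00 → 0% → $0.00
Picture frame (8x10) $23.91: all other tangible goods → 7.5% → $1.79
Soccer ball $48.03: athletic equipment, under $200.00 → 0% → $0.00
Storage bin $19.99: all other tangible goods → 7.5% → $1.50
Camping tent (2-person) $236.18: athletic equipment, $200.00 or more → 5.75% → $13.58
LED flashlight $30.69: all other tangible goods → 7.5% → $2.30
Tennis racket $83.17: athletic equipment, under $200.00 → 0% → $0.00
Ski goggles $146.96: athletic equipment, under $200.00 → 0% → $0.00
Subtotal = $671.31; tax = $21.62; total due = $692.93

$692.93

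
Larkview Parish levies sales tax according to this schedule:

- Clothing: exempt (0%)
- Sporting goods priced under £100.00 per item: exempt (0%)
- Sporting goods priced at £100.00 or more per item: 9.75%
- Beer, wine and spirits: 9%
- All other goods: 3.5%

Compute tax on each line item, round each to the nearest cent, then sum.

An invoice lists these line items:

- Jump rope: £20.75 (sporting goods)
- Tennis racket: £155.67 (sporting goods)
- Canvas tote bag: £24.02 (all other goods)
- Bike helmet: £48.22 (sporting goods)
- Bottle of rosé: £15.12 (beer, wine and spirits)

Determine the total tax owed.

£17.38

Jump rope £20.75: sporting goods, under £100.00 → 0% → £0.00
Tennis racket £155.67: sporting goods, £100.00 or more → 9.75% → £15.18
Canvas tote bag £24.02: all other goods → 3.5% → £0.84
Bike helmet £48.22: sporting goods, under £100.00 → 0% → £0.00
Bottle of rosé £15.12: beer, wine and spirits → 9% → £1.36
Total tax = £15.18 + £0.84 + £1.36 = £17.38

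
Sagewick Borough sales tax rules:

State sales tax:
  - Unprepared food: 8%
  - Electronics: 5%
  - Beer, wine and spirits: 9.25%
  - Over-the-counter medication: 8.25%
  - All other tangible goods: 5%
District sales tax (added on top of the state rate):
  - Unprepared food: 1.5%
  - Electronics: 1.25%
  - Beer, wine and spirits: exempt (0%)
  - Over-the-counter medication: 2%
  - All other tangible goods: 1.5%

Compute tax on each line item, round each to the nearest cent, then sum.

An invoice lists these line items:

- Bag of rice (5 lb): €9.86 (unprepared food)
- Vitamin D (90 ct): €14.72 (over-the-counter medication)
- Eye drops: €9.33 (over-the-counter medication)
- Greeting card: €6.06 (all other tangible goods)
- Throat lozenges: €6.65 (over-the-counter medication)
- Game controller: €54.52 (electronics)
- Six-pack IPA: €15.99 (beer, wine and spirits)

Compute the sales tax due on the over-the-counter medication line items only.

Vitamin D (90 ct) €14.72: over-the-counter medication → 8.25% + 2% district = 10.25% → €1.51
Eye drops €9.33: over-the-counter medication → 8.25% + 2% district = 10.25% → €0.96
Throat lozenges €6.65: over-the-counter medication → 8.25% + 2% district = 10.25% → €0.68
Tax on over-the-counter medication = €1.51 + €0.96 + €0.68 = €3.15

€3.15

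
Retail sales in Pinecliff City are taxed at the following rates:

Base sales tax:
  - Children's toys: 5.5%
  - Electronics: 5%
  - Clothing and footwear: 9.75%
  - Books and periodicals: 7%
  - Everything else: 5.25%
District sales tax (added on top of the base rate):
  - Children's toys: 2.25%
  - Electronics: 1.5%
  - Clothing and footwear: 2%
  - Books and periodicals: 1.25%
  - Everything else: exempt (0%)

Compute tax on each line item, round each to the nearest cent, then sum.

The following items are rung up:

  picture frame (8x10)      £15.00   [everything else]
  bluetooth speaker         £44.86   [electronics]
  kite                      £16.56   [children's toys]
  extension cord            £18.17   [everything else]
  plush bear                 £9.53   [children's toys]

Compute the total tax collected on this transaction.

Picture frame (8x10) £15.00: everything else → 5.25% + 0% district = 5.25% → £0.79
Bluetooth speaker £44.86: electronics → 5% + 1.5% district = 6.5% → £2.92
Kite £16.56: children's toys → 5.5% + 2.25% district = 7.75% → £1.28
Extension cord £18.17: everything else → 5.25% + 0% district = 5.25% → £0.95
Plush bear £9.53: children's toys → 5.5% + 2.25% district = 7.75% → £0.74
Total tax = £0.79 + £2.92 + £1.28 + £0.95 + £0.74 = £6.68

£6.68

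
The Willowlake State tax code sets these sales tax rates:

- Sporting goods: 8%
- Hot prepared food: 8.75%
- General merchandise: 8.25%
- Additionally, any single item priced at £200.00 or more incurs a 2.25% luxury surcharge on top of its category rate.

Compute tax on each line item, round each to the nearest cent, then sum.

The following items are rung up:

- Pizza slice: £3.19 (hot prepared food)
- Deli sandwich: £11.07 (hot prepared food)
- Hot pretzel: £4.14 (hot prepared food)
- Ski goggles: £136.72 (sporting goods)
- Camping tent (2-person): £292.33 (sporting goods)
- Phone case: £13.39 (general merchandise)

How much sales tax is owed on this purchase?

£43.61

Pizza slice £3.19: hot prepared food → 8.75% → £0.28
Deli sandwich £11.07: hot prepared food → 8.75% → £0.97
Hot pretzel £4.14: hot prepared food → 8.75% → £0.36
Ski goggles £136.72: sporting goods → 8% → £10.94
Camping tent (2-person) £292.33: sporting goods → 8% + 2.25% surcharge = 10.25% → £29.96
Phone case £13.39: general merchandise → 8.25% → £1.10
Total tax = £0.28 + £0.97 + £0.36 + £10.94 + £29.96 + £1.10 = £43.61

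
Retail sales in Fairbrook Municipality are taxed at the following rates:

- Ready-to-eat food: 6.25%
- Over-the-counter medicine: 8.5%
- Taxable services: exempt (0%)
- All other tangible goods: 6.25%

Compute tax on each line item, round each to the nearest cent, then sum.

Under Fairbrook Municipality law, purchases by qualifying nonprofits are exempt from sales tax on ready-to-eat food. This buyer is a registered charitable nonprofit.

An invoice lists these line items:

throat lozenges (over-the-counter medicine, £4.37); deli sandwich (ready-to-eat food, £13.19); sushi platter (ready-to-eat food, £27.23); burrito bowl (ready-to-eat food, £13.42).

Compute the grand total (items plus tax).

£58.58

Throat lozenges £4.37: over-the-counter medicine → 8.5% → £0.37
Deli sandwich £13.19: ready-to-eat food, buyer-exempt → 0% → £0.00
Sushi platter £27.23: ready-to-eat food, buyer-exempt → 0% → £0.00
Burrito bowl £13.42: ready-to-eat food, buyer-exempt → 0% → £0.00
Subtotal = £58.21; tax = £0.37; total due = £58.58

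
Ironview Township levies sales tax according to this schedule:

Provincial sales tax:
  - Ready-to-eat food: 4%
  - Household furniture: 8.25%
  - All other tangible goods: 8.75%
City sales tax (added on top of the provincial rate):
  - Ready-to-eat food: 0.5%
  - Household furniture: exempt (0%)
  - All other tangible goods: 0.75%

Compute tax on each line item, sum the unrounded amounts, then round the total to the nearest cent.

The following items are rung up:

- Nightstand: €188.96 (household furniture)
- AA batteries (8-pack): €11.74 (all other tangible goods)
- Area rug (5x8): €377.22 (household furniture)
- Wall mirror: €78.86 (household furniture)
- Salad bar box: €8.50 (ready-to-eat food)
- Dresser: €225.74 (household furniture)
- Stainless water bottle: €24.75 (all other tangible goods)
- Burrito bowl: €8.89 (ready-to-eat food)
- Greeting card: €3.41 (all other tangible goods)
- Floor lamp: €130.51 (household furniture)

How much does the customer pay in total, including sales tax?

Nightstand €188.96: household furniture → 8.25% + 0% city = 8.25% → €15.5892
AA batteries (8-pack) €11.74: all other tangible goods → 8.75% + 0.75% city = 9.5% → €1.1153
Area rug (5x8) €377.22: household furniture → 8.25% + 0% city = 8.25% → €31.12065
Wall mirror €78.86: household furniture → 8.25% + 0% city = 8.25% → €6.50595
Salad bar box €8.50: ready-to-eat food → 4% + 0.5% city = 4.5% → €0.3825
Dresser €225.74: household furniture → 8.25% + 0% city = 8.25% → €18.62355
Stainless water bottle €24.75: all other tangible goods → 8.75% + 0.75% city = 9.5% → €2.35125
Burrito bowl €8.89: ready-to-eat food → 4% + 0.5% city = 4.5% → €0.40005
Greeting card €3.41: all other tangible goods → 8.75% + 0.75% city = 9.5% → €0.32395
Floor lamp €130.51: household furniture → 8.25% + 0% city = 8.25% → €10.767075
Subtotal = €1058.58; unrounded tax = €87.179475 → €87.18; total due = €1145.76

€1145.76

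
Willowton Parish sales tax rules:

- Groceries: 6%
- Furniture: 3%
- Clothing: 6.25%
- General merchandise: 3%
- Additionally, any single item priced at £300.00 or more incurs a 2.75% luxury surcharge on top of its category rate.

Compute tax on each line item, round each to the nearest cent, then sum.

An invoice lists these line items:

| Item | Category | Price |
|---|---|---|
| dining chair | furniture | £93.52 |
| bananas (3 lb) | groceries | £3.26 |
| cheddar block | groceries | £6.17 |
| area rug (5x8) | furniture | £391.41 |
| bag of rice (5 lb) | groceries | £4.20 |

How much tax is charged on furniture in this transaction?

Dining chair £93.52: furniture → 3% → £2.81
Area rug (5x8) £391.41: furniture → 3% + 2.75% surcharge = 5.75% → £22.51
Tax on furniture = £2.81 + £22.51 = £25.32

£25.32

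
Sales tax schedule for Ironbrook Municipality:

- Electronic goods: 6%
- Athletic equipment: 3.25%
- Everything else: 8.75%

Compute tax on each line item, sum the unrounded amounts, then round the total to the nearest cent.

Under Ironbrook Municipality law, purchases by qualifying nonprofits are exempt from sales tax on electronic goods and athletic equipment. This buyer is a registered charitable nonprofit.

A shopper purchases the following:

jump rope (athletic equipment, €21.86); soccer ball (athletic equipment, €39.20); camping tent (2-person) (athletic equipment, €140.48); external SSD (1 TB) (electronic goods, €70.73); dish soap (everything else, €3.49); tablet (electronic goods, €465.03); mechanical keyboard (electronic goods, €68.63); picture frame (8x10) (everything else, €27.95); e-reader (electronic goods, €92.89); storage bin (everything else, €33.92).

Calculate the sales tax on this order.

€5.72

Jump rope €21.86: athletic equipment, buyer-exempt → 0% → €0.00
Soccer ball €39.20: athletic equipment, buyer-exempt → 0% → €0.00
Camping tent (2-person) €140.48: athletic equipment, buyer-exempt → 0% → €0.00
External SSD (1 TB) €70.73: electronic goods, buyer-exempt → 0% → €0.00
Dish soap €3.49: everything else → 8.75% → €0.305375
Tablet €465.03: electronic goods, buyer-exempt → 0% → €0.00
Mechanical keyboard €68.63: electronic goods, buyer-exempt → 0% → €0.00
Picture frame (8x10) €27.95: everything else → 8.75% → €2.445625
E-reader €92.89: electronic goods, buyer-exempt → 0% → €0.00
Storage bin €33.92: everything else → 8.75% → €2.968
Unrounded tax sum = €5.719 → €5.72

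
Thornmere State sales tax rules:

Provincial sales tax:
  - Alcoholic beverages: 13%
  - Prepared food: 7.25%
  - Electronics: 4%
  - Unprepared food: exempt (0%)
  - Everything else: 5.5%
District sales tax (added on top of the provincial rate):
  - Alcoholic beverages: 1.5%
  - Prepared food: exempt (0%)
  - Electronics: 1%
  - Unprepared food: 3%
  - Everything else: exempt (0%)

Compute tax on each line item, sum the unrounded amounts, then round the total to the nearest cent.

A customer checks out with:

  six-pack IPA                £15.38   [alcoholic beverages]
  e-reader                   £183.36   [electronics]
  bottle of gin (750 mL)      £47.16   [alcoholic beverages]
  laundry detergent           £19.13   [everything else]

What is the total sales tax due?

£19.29

Six-pack IPA £15.38: alcoholic beverages → 13% + 1.5% district = 14.5% → £2.2301
E-reader £183.36: electronics → 4% + 1% district = 5% → £9.168
Bottle of gin (750 mL) £47.16: alcoholic beverages → 13% + 1.5% district = 14.5% → £6.8382
Laundry detergent £19.13: everything else → 5.5% + 0% district = 5.5% → £1.05215
Unrounded tax sum = £19.28845 → £19.29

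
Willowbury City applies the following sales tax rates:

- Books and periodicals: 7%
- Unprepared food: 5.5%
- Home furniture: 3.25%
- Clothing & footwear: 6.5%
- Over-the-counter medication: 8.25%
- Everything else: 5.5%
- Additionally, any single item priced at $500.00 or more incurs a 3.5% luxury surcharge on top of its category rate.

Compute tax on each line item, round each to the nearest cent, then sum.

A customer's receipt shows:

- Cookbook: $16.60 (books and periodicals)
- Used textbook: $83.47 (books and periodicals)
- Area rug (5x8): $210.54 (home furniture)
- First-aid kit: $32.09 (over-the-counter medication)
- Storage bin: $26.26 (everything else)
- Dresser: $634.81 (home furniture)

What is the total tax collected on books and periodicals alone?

$7.00

Cookbook $16.60: books and periodicals → 7% → $1.16
Used textbook $83.47: books and periodicals → 7% → $5.84
Tax on books and periodicals = $1.16 + $5.84 = $7.00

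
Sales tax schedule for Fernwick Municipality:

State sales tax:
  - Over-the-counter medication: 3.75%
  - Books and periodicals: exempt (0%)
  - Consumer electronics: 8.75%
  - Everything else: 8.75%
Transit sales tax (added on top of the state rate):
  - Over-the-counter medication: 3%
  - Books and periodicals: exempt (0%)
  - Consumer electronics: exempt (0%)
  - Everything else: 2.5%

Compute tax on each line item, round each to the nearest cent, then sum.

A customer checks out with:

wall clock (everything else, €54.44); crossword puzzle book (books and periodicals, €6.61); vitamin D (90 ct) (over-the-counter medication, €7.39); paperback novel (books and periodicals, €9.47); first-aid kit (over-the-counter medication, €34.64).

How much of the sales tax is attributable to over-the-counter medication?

Vitamin D (90 ct) €7.39: over-the-counter medication → 3.75% + 3% transit = 6.75% → €0.50
First-aid kit €34.64: over-the-counter medication → 3.75% + 3% transit = 6.75% → €2.34
Tax on over-the-counter medication = €0.50 + €2.34 = €2.84

€2.84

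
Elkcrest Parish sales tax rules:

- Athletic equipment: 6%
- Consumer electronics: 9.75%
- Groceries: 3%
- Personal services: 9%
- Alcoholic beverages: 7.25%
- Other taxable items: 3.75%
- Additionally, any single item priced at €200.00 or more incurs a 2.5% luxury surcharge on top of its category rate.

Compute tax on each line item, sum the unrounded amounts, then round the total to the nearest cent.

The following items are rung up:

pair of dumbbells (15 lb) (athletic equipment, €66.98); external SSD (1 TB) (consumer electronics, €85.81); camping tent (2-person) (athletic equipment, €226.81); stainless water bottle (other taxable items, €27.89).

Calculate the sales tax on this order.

€32.71

Pair of dumbbells (15 lb) €66.98: athletic equipment → 6% → €4.0188
External SSD (1 TB) €85.81: consumer electronics → 9.75% → €8.366475
Camping tent (2-person) €226.81: athletic equipment → 6% + 2.5% surcharge = 8.5% → €19.27885
Stainless water bottle €27.89: other taxable items → 3.75% → €1.045875
Unrounded tax sum = €32.71 → €32.71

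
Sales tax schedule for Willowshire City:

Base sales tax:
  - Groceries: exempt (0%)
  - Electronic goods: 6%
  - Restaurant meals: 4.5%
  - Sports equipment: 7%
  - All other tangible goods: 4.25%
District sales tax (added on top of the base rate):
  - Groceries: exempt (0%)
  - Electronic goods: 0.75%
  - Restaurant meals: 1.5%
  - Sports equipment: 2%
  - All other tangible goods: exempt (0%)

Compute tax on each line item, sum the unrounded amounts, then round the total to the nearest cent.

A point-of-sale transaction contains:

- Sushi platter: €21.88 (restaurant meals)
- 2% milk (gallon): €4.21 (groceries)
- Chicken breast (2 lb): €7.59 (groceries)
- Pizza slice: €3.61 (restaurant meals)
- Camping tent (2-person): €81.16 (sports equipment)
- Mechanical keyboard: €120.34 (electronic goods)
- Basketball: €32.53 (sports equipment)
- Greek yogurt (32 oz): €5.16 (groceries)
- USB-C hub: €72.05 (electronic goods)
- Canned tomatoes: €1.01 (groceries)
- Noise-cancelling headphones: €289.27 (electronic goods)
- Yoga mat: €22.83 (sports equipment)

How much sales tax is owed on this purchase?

€46.33

Sushi platter €21.88: restaurant meals → 4.5% + 1.5% district = 6% → €1.3128
2% milk (gallon) €4.21: groceries → 0% + 0% district = 0% → €0.00
Chicken breast (2 lb) €7.59: groceries → 0% + 0% district = 0% → €0.00
Pizza slice €3.61: restaurant meals → 4.5% + 1.5% district = 6% → €0.2166
Camping tent (2-person) €81.16: sports equipment → 7% + 2% district = 9% → €7.3044
Mechanical keyboard €120.34: electronic goods → 6% + 0.75% district = 6.75% → €8.12295
Basketball €32.53: sports equipment → 7% + 2% district = 9% → €2.9277
Greek yogurt (32 oz) €5.16: groceries → 0% + 0% district = 0% → €0.00
USB-C hub €72.05: electronic goods → 6% + 0.75% district = 6.75% → €4.863375
Canned tomatoes €1.01: groceries → 0% + 0% district = 0% → €0.00
Noise-cancelling headphones €289.27: electronic goods → 6% + 0.75% district = 6.75% → €19.525725
Yoga mat €22.83: sports equipment → 7% + 2% district = 9% → €2.0547
Unrounded tax sum = €46.32825 → €46.33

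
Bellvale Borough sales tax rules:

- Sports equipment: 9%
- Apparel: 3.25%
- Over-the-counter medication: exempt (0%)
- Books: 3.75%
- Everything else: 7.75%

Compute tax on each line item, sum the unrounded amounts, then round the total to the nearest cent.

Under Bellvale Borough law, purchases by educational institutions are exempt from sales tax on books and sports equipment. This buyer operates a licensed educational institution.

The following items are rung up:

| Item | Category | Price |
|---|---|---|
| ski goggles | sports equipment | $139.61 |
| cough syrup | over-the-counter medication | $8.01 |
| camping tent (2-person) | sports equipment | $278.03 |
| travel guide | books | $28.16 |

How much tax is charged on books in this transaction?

$0.00

Travel guide $28.16: books, buyer-exempt → 0% → $0.00
Tax on books: unrounded sum = $0.00 → $0.00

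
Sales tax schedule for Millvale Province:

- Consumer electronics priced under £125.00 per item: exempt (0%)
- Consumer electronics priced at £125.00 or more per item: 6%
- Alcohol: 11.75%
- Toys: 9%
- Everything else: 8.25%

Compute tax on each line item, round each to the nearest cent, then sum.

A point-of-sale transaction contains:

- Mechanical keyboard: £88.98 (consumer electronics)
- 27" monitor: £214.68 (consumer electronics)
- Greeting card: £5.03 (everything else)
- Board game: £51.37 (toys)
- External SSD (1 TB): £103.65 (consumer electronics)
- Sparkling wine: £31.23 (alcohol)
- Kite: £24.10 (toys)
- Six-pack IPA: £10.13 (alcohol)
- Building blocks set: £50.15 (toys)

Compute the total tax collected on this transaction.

£29.45

Mechanical keyboard £88.98: consumer electronics, under £125.00 → 0% → £0.00
27" monitor £214.68: consumer electronics, £125.00 or more → 6% → £12.88
Greeting card £5.03: everything else → 8.25% → £0.41
Board game £51.37: toys → 9% → £4.62
External SSD (1 TB) £103.65: consumer electronics, under £125.00 → 0% → £0.00
Sparkling wine £31.23: alcohol → 11.75% → £3.67
Kite £24.10: toys → 9% → £2.17
Six-pack IPA £10.13: alcohol → 11.75% → £1.19
Building blocks set £50.15: toys → 9% → £4.51
Total tax = £12.88 + £0.41 + £4.62 + £3.67 + £2.17 + £1.19 + £4.51 = £29.45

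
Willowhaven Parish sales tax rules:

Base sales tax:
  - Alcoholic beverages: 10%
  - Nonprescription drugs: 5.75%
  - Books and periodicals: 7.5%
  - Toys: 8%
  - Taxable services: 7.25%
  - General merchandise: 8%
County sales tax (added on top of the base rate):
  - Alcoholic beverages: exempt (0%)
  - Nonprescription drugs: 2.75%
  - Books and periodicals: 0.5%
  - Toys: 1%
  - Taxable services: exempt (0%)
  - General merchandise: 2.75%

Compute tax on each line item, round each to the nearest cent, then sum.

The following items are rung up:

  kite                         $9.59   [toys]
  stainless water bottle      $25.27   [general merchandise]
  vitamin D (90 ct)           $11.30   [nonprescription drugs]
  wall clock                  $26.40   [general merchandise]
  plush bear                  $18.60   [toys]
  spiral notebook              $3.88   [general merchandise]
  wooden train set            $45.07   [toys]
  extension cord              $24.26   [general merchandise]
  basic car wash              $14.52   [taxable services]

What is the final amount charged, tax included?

Kite $9.59: toys → 8% + 1% county = 9% → $0.86
Stainless water bottle $25.27: general merchandise → 8% + 2.75% county = 10.75% → $2.72
Vitamin D (90 ct) $11.30: nonprescription drugs → 5.75% + 2.75% county = 8.5% → $0.96
Wall clock $26.40: general merchandise → 8% + 2.75% county = 10.75% → $2.84
Plush bear $18.60: toys → 8% + 1% county = 9% → $1.67
Spiral notebook $3.88: general merchandise → 8% + 2.75% county = 10.75% → $0.42
Wooden train set $45.07: toys → 8% + 1% county = 9% → $4.06
Extension cord $24.26: general merchandise → 8% + 2.75% county = 10.75% → $2.61
Basic car wash $14.52: taxable services → 7.25% + 0% county = 7.25% → $1.05
Subtotal = $178.89; tax = $17.19; total due = $196.08

$196.08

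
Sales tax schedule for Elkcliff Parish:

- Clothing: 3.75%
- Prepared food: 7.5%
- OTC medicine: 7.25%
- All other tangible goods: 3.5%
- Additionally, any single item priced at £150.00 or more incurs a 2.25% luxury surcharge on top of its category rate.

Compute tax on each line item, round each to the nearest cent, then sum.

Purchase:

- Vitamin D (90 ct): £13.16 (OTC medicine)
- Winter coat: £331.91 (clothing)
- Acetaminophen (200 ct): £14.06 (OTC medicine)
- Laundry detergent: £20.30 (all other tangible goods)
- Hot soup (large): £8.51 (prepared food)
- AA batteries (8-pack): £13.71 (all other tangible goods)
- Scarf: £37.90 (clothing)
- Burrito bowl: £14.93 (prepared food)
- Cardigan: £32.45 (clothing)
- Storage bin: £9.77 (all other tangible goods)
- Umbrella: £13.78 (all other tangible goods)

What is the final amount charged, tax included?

Vitamin D (90 ct) £13.16: OTC medicine → 7.25% → £0.95
Winter coat £331.91: clothing → 3.75% + 2.25% surcharge = 6% → £19.91
Acetaminophen (200 ct) £14.06: OTC medicine → 7.25% → £1.02
Laundry detergent £20.30: all other tangible goods → 3.5% → £0.71
Hot soup (large) £8.51: prepared food → 7.5% → £0.64
AA batteries (8-pack) £13.71: all other tangible goods → 3.5% → £0.48
Scarf £37.90: clothing → 3.75% → £1.42
Burrito bowl £14.93: prepared food → 7.5% → £1.12
Cardigan £32.45: clothing → 3.75% → £1.22
Storage bin £9.77: all other tangible goods → 3.5% → £0.34
Umbrella £13.78: all other tangible goods → 3.5% → £0.48
Subtotal = £510.48; tax = £28.29; total due = £538.77

£538.77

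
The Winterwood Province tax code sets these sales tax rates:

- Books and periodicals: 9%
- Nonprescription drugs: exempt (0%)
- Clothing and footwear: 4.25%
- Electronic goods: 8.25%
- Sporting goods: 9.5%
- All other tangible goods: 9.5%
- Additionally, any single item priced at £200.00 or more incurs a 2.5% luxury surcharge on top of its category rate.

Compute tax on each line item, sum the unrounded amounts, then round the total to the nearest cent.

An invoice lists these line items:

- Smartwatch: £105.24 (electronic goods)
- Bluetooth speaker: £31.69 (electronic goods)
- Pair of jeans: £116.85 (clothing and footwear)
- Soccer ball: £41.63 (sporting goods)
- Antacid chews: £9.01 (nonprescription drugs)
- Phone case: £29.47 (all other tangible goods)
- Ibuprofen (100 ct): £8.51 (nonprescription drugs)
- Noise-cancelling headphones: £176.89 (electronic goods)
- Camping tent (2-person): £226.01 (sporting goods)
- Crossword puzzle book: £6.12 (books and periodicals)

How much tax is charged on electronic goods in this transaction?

Smartwatch £105.24: electronic goods → 8.25% → £8.6823
Bluetooth speaker £31.69: electronic goods → 8.25% → £2.614425
Noise-cancelling headphones £176.89: electronic goods → 8.25% → £14.593425
Tax on electronic goods: unrounded sum = £25.89015 → £25.89

£25.89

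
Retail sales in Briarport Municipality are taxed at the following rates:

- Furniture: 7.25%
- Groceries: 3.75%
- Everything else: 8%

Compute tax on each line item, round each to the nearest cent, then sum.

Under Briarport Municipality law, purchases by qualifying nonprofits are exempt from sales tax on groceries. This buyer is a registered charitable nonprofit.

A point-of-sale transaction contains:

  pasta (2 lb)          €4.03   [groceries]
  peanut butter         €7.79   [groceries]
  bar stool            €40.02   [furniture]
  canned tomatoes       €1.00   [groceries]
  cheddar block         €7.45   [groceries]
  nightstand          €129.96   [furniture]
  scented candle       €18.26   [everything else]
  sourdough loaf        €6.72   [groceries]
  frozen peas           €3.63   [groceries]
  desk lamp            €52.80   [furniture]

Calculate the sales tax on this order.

€17.61

Pasta (2 lb) €4.03: groceries, buyer-exempt → 0% → €0.00
Peanut butter €7.79: groceries, buyer-exempt → 0% → €0.00
Bar stool €40.02: furniture → 7.25% → €2.90
Canned tomatoes €1.00: groceries, buyer-exempt → 0% → €0.00
Cheddar block €7.45: groceries, buyer-exempt → 0% → €0.00
Nightstand €129.96: furniture → 7.25% → €9.42
Scented candle €18.26: everything else → 8% → €1.46
Sourdough loaf €6.72: groceries, buyer-exempt → 0% → €0.00
Frozen peas €3.63: groceries, buyer-exempt → 0% → €0.00
Desk lamp €52.80: furniture → 7.25% → €3.83
Total tax = €2.90 + €9.42 + €1.46 + €3.83 = €17.61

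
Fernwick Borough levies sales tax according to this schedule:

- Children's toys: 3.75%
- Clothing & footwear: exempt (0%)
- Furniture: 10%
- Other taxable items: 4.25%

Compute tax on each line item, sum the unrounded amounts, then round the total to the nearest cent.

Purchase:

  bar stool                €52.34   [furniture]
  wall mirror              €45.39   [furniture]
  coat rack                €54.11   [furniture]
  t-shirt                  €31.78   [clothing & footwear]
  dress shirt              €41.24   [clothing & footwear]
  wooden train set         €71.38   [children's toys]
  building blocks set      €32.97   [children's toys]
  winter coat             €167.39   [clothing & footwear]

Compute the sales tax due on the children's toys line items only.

Wooden train set €71.38: children's toys → 3.75% → €2.67675
Building blocks set €32.97: children's toys → 3.75% → €1.236375
Tax on children's toys: unrounded sum = €3.913125 → €3.91

€3.91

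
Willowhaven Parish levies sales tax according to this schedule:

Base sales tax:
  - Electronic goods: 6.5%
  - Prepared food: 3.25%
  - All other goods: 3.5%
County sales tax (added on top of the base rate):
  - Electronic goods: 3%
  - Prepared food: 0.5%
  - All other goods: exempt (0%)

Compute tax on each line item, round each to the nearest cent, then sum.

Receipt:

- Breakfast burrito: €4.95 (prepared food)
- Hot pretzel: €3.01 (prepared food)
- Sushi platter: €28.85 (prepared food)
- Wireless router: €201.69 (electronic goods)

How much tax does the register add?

€20.54

Breakfast burrito €4.95: prepared food → 3.25% + 0.5% county = 3.75% → €0.19
Hot pretzel €3.01: prepared food → 3.25% + 0.5% county = 3.75% → €0.11
Sushi platter €28.85: prepared food → 3.25% + 0.5% county = 3.75% → €1.08
Wireless router €201.69: electronic goods → 6.5% + 3% county = 9.5% → €19.16
Total tax = €0.19 + €0.11 + €1.08 + €19.16 = €20.54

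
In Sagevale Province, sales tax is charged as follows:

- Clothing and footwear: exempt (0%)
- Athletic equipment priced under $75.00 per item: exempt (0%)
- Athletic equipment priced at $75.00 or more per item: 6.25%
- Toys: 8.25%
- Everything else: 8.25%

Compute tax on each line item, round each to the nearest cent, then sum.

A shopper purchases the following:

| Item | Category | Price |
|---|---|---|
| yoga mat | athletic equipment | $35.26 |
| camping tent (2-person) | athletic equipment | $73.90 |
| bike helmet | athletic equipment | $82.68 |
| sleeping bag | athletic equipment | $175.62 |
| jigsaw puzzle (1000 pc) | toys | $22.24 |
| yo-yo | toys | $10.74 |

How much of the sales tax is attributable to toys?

$2.72

Jigsaw puzzle (1000 pc) $22.24: toys → 8.25% → $1.83
Yo-yo $10.74: toys → 8.25% → $0.89
Tax on toys = $1.83 + $0.89 = $2.72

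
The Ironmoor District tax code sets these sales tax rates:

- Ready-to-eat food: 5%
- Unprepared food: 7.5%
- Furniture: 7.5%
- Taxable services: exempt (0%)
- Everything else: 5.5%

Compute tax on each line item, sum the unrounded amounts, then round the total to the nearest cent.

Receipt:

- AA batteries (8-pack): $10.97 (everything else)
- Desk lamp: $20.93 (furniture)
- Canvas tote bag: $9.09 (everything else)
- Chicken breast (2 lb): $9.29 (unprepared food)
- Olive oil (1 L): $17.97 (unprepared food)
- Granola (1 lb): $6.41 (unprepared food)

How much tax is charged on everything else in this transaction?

$1.10

AA batteries (8-pack) $10.97: everything else → 5.5% → $0.60335
Canvas tote bag $9.09: everything else → 5.5% → $0.49995
Tax on everything else: unrounded sum = $1.1033 → $1.10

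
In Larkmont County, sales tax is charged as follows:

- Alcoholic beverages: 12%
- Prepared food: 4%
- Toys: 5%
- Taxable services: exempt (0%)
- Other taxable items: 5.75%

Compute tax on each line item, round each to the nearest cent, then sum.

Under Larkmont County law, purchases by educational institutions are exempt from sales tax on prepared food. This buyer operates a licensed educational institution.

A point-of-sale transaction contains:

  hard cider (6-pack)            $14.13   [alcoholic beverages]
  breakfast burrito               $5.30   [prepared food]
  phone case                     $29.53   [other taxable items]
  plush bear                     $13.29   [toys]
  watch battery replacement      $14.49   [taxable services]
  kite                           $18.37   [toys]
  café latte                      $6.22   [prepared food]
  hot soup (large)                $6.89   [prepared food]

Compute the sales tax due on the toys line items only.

Plush bear $13.29: toys → 5% → $0.66
Kite $18.37: toys → 5% → $0.92
Tax on toys = $0.66 + $0.92 = $1.58

$1.58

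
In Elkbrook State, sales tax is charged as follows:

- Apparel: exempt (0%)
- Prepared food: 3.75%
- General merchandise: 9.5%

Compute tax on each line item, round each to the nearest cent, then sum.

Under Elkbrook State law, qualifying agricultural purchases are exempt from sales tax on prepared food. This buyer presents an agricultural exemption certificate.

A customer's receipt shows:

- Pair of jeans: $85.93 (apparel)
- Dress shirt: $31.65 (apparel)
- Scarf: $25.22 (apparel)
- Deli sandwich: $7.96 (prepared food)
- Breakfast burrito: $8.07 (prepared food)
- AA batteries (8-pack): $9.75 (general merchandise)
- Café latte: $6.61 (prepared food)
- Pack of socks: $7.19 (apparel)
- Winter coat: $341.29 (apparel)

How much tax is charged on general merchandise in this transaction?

AA batteries (8-pack) $9.75: general merchandise → 9.5% → $0.93
Tax on general merchandise = $0.93

$0.93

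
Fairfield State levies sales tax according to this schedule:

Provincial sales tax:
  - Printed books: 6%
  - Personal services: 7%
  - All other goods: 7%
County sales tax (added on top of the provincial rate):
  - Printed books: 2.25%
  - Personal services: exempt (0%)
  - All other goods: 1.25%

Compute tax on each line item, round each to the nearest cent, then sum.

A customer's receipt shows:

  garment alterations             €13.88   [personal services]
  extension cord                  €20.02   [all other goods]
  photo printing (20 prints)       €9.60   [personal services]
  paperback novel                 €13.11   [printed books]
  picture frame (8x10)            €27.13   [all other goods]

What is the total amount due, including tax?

€90.35

Garment alterations €13.88: personal services → 7% + 0% county = 7% → €0.97
Extension cord €20.02: all other goods → 7% + 1.25% county = 8.25% → €1.65
Photo printing (20 prints) €9.60: personal services → 7% + 0% county = 7% → €0.67
Paperback novel €13.11: printed books → 6% + 2.25% county = 8.25% → €1.08
Picture frame (8x10) €27.13: all other goods → 7% + 1.25% county = 8.25% → €2.24
Subtotal = €83.74; tax = €6.61; total due = €90.35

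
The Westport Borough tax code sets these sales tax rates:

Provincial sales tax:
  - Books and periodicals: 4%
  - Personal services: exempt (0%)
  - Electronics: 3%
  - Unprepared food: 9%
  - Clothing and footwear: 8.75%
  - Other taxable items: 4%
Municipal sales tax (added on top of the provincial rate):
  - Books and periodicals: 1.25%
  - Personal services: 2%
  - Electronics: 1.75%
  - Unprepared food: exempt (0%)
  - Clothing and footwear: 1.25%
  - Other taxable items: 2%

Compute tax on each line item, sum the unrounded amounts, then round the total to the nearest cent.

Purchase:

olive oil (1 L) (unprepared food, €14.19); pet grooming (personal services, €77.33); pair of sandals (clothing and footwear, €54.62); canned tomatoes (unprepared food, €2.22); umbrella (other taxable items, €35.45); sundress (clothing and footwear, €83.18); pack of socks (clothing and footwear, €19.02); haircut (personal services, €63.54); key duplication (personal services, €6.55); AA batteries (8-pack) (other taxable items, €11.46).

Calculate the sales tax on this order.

€22.92

Olive oil (1 L) €14.19: unprepared food → 9% + 0% municipal = 9% → €1.2771
Pet grooming €77.33: personal services → 0% + 2% municipal = 2% → €1.5466
Pair of sandals €54.62: clothing and footwear → 8.75% + 1.25% municipal = 10% → €5.462
Canned tomatoes €2.22: unprepared food → 9% + 0% municipal = 9% → €0.1998
Umbrella €35.45: other taxable items → 4% + 2% municipal = 6% → €2.127
Sundress €83.18: clothing and footwear → 8.75% + 1.25% municipal = 10% → €8.318
Pack of socks €19.02: clothing and footwear → 8.75% + 1.25% municipal = 10% → €1.902
Haircut €63.54: personal services → 0% + 2% municipal = 2% → €1.2708
Key duplication €6.55: personal services → 0% + 2% municipal = 2% → €0.131
AA batteries (8-pack) €11.46: other taxable items → 4% + 2% municipal = 6% → €0.6876
Unrounded tax sum = €22.9219 → €22.92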